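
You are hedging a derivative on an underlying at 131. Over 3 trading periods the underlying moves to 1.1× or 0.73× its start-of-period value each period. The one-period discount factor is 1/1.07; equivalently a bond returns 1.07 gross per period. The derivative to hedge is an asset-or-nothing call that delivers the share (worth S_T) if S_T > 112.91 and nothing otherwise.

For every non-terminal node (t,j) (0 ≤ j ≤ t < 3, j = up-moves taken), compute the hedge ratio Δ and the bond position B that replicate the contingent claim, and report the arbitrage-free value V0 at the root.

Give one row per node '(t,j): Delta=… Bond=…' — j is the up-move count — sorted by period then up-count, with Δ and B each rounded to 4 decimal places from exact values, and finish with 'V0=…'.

(0,0): Delta=1.2031 Bond=-27.7700
(1,0): Delta=2.8085 Bond=-183.2358
(1,1): Delta=1.1091 Bond=-16.1679
(2,0): Delta=0.0000 Bond=0.0000
(2,1): Delta=2.9730 Bond=-213.3619
(2,2): Delta=1.0000 Bond=0.0000
V0=129.8418

Since d<R<u, set p* = (R−d)/(u−d) = 0.9189; price each node as the discounted p*-expectation of its children.
Payoff layer (t=3): V(3,0)=0.0000, V(3,1)=0.0000, V(3,2)=115.7123, V(3,3)=174.3610
  t=2,j=0: stock 69.8099 → up 76.7909 (V=0.0000), down 50.9612 (V=0.0000). Price 0.0000; hedge Δ=0.0000, bond B=0.0000.
  t=2,j=1: stock 105.1930 → up 115.7123 (V=115.7123), down 76.7909 (V=0.0000). Price 99.3740; hedge Δ=2.9730, bond B=-213.3619.
  t=2,j=2: stock 158.5100 → up 174.3610 (V=174.3610), down 115.7123 (V=115.7123). Price 158.5100; hedge Δ=1.0000, bond B=0.0000.
  t=1,j=0: stock 95.6300 → up 105.1930 (V=99.3740), down 69.8099 (V=0.0000). Price 85.3427; hedge Δ=2.8085, bond B=-183.2358.
  t=1,j=1: stock 144.1000 → up 158.5100 (V=158.5100), down 105.1930 (V=99.3740). Price 143.6591; hedge Δ=1.1091, bond B=-16.1679.
  t=0,j=0: stock 131.0000 → up 144.1000 (V=143.6591), down 95.6300 (V=85.3427). Price 129.8418; hedge Δ=1.2031, bond B=-27.7700.
Root portfolio cost Δ·131+B reproduces V0=129.8418.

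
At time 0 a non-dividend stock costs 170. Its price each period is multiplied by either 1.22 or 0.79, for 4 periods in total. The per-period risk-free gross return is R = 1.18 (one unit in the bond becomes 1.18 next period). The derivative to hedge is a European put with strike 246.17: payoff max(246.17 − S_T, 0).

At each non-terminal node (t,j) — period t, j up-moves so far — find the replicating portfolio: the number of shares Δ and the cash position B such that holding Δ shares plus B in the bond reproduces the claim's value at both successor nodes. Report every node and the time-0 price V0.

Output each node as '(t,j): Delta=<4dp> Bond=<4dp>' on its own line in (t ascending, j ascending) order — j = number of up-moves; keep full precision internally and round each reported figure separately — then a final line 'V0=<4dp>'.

(0,0): Delta=-0.1897 Bond=34.7530
(1,0): Delta=-1.0000 Bond=149.8267
(1,1): Delta=-0.1359 Bond=29.8476
(2,0): Delta=-1.0000 Bond=176.7955
(2,1): Delta=-1.0000 Bond=176.7955
(2,2): Delta=-0.0785 Bond=20.6997
(3,0): Delta=-1.0000 Bond=208.6186
(3,1): Delta=-1.0000 Bond=208.6186
(3,2): Delta=-1.0000 Bond=208.6186
(3,3): Delta=-0.0173 Bond=5.5340
V0=2.4975

The replicating-portfolio and risk-neutral prices coincide; use p* = (1.18−0.79)/(1.22−0.79) = 0.9070 for the latter.
Terminal payoffs: V(4,0)=179.9549, V(4,1)=143.9137, V(4,2)=88.2552, V(4,3)=2.3016, V(4,4)=0.0000
Node (3,0) S=83.8166: V=(p*·143.9137+(1−p*)·179.9549)/1.18=124.8020; Δ=(143.9137−179.9549)/(102.2563−66.2151)=-1.0000; B=V−Δ·S=208.6186
Node (3,1) S=129.4383: V=(p*·88.2552+(1−p*)·143.9137)/1.18=79.1803; Δ=(88.2552−143.9137)/(157.9148−102.2563)=-1.0000; B=V−Δ·S=208.6186
Node (3,2) S=199.8921: V=(p*·2.3016+(1−p*)·88.2552)/1.18=8.7265; Δ=(2.3016−88.2552)/(243.8684−157.9148)=-1.0000; B=V−Δ·S=208.6186
Node (3,3) S=308.6942: V=(p*·0.0000+(1−p*)·2.3016)/1.18=0.1814; Δ=(0.0000−2.3016)/(376.6069−243.8684)=-0.0173; B=V−Δ·S=5.5340
Node (2,0) S=106.0970: V=(p*·79.1803+(1−p*)·124.8020)/1.18=70.6985; Δ=(79.1803−124.8020)/(129.4383−83.8166)=-1.0000; B=V−Δ·S=176.7955
Node (2,1) S=163.8460: V=(p*·8.7265+(1−p*)·79.1803)/1.18=12.9495; Δ=(8.7265−79.1803)/(199.8921−129.4383)=-1.0000; B=V−Δ·S=176.7955
Node (2,2) S=253.0280: V=(p*·0.1814+(1−p*)·8.7265)/1.18=0.8274; Δ=(0.1814−8.7265)/(308.6942−199.8921)=-0.0785; B=V−Δ·S=20.6997
Node (1,0) S=134.3000: V=(p*·12.9495+(1−p*)·70.6985)/1.18=15.5267; Δ=(12.9495−70.6985)/(163.8460−106.0970)=-1.0000; B=V−Δ·S=149.8267
Node (1,1) S=207.4000: V=(p*·0.8274+(1−p*)·12.9495)/1.18=1.6568; Δ=(0.8274−12.9495)/(253.0280−163.8460)=-0.1359; B=V−Δ·S=29.8476
Node (0,0) S=170.0000: V=(p*·1.6568+(1−p*)·15.5267)/1.18=2.4975; Δ=(1.6568−15.5267)/(207.4000−134.3000)=-0.1897; B=V−Δ·S=34.7530
Each (Δ,B) replicates both successor values, so the strategy is self-financing and V0 is arbitrage-free.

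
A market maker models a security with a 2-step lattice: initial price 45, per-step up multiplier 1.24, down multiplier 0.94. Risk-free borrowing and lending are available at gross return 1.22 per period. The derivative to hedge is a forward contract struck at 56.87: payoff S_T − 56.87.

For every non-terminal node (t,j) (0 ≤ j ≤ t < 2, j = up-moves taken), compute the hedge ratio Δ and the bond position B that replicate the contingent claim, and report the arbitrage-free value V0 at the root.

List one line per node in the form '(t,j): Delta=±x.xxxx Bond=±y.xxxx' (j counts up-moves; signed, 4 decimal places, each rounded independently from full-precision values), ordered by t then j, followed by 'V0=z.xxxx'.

(0,0): Delta=1.0000 Bond=-38.2088
(1,0): Delta=1.0000 Bond=-46.6148
(1,1): Delta=1.0000 Bond=-46.6148
V0=6.7912

Since d<R<u, set p* = (R−d)/(u−d) = 0.9333; price each node as the discounted p*-expectation of its children.
Terminal values V(2,·): V(2,0)=-17.1080, V(2,1)=-4.4180, V(2,2)=12.3220
  t=1,j=0: stock 42.3000 → up 52.4520 (V=-4.4180), down 39.7620 (V=-17.1080). Price -4.3148; hedge Δ=1.0000, bond B=-46.6148.
  t=1,j=1: stock 55.8000 → up 69.1920 (V=12.3220), down 52.4520 (V=-4.4180). Price 9.1852; hedge Δ=1.0000, bond B=-46.6148.
  t=0,j=0: stock 45.0000 → up 55.8000 (V=9.1852), down 42.3000 (V=-4.3148). Price 6.7912; hedge Δ=1.0000, bond B=-38.2088.
Check: Δ(0,0)·S0 + B(0,0) = 6.7912 = V0.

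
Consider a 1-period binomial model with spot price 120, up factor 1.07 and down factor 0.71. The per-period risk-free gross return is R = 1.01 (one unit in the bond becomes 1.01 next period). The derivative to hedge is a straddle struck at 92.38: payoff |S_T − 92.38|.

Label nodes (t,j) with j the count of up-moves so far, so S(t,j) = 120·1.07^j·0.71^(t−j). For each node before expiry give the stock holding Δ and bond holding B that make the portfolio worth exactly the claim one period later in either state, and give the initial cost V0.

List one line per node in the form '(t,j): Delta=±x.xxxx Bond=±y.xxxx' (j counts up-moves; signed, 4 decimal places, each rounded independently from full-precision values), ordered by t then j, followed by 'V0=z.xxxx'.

(0,0): Delta=0.6676 Bond=-49.2068
V0=30.9043

Risk-neutral probability p* = (R−d)/(u−d) = (1.01−0.71)/(1.07−0.71) = 0.8333.
Terminal values V(1,·): V(1,0)=7.1800, V(1,1)=36.0200
  t=0,j=0: stock 120.0000 → up 128.4000 (V=36.0200), down 85.2000 (V=7.1800). Price 30.9043; hedge Δ=0.6676, bond B=-49.2068.
Root portfolio cost Δ·120+B reproduces V0=30.9043.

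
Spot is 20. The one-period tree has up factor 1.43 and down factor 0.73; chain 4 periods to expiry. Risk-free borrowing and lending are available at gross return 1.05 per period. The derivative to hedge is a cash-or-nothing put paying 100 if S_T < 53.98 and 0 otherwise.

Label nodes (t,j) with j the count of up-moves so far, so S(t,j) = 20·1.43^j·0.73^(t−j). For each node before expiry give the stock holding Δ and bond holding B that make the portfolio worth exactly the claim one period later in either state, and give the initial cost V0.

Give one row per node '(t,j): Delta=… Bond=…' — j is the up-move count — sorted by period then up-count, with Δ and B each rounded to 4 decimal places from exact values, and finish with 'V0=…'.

Since d<R<u, set p* = (R−d)/(u−d) = 0.4571; price each node as the discounted p*-expectation of its children.
Terminal values V(4,·): V(4,0)=100.0000, V(4,1)=100.0000, V(4,2)=100.0000, V(4,3)=100.0000, V(4,4)=0.0000
  t=3,j=0: stock 7.7803 → up 11.1259 (V=100.0000), down 5.6796 (V=100.0000). Price 95.2381; hedge Δ=0.0000, bond B=95.2381.
  t=3,j=1: stock 15.2409 → up 21.7945 (V=100.0000), down 11.1259 (V=100.0000). Price 95.2381; hedge Δ=0.0000, bond B=95.2381.
  t=3,j=2: stock 29.8555 → up 42.6934 (V=100.0000), down 21.7945 (V=100.0000). Price 95.2381; hedge Δ=0.0000, bond B=95.2381.
  t=3,j=3: stock 58.4841 → up 83.6323 (V=0.0000), down 42.6934 (V=100.0000). Price 51.7007; hedge Δ=-2.4427, bond B=194.5578.
  t=2,j=0: stock 10.6580 → up 15.2409 (V=95.2381), down 7.7803 (V=95.2381). Price 90.7029; hedge Δ=0.0000, bond B=90.7029.
  t=2,j=1: stock 20.8780 → up 29.8555 (V=95.2381), down 15.2409 (V=95.2381). Price 90.7029; hedge Δ=0.0000, bond B=90.7029.
  t=2,j=2: stock 40.8980 → up 58.4841 (V=51.7007), down 29.8555 (V=95.2381). Price 71.7479; hedge Δ=-1.5208, bond B=133.9442.
  t=1,j=0: stock 14.6000 → up 20.8780 (V=90.7029), down 10.6580 (V=90.7029). Price 86.3838; hedge Δ=0.0000, bond B=86.3838.
  t=1,j=1: stock 28.6000 → up 40.8980 (V=71.7479), down 20.8780 (V=90.7029). Price 78.1312; hedge Δ=-0.9468, bond B=105.2099.
  t=0,j=0: stock 20.0000 → up 28.6000 (V=78.1312), down 14.6000 (V=86.3838). Price 78.6773; hedge Δ=-0.5895, bond B=90.4667.
Self-financing check: at every node Δ·S+B equals the discounted successor values.

(0,0): Delta=-0.5895 Bond=90.4667
(1,0): Delta=0.0000 Bond=86.3838
(1,1): Delta=-0.9468 Bond=105.2099
(2,0): Delta=0.0000 Bond=90.7029
(2,1): Delta=0.0000 Bond=90.7029
(2,2): Delta=-1.5208 Bond=133.9442
(3,0): Delta=0.0000 Bond=95.2381
(3,1): Delta=0.0000 Bond=95.2381
(3,2): Delta=0.0000 Bond=95.2381
(3,3): Delta=-2.4427 Bond=194.5578
V0=78.6773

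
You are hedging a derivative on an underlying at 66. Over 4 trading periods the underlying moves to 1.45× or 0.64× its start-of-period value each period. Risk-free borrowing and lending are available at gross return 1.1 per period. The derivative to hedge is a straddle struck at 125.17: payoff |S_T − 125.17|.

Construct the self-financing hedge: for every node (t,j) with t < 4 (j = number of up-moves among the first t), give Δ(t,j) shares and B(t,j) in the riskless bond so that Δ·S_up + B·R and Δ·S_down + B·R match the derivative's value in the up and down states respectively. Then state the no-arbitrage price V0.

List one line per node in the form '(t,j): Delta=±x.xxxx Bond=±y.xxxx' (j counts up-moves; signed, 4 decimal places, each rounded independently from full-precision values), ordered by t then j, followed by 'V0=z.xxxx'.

(0,0): Delta=-0.1186 Bond=52.5497
(1,0): Delta=-0.9438 Bond=92.6621
(1,1): Delta=0.1585 Bond=31.2828
(2,0): Delta=-1.0000 Bond=103.4463
(2,1): Delta=-0.9250 Bond=100.7734
(2,2): Delta=0.5224 Bond=-16.0820
(3,0): Delta=-1.0000 Bond=113.7909
(3,1): Delta=-1.0000 Bond=113.7909
(3,2): Delta=-0.8998 Bond=108.6136
(3,3): Delta=1.0000 Bond=-113.7909
V0=44.7204

The replicating-portfolio and risk-neutral prices coincide; use p* = (1.1−0.64)/(1.45−0.64) = 0.5679 for the latter.
Payoff layer (t=4): V(4,0)=114.0970, V(4,1)=100.0828, V(4,2)=68.3319, V(4,3)=3.6039, V(4,4)=166.5834
Node (3,0) S=17.3015: V=(p*·100.0828+(1−p*)·114.0970)/1.1=96.4894; Δ=(100.0828−114.0970)/(25.0872−11.0730)=-1.0000; B=V−Δ·S=113.7909
Node (3,1) S=39.1987: V=(p*·68.3319+(1−p*)·100.0828)/1.1=74.5922; Δ=(68.3319−100.0828)/(56.8381−25.0872)=-1.0000; B=V−Δ·S=113.7909
Node (3,2) S=88.8096: V=(p*·3.6039+(1−p*)·68.3319)/1.1=28.7025; Δ=(3.6039−68.3319)/(128.7739−56.8381)=-0.8998; B=V−Δ·S=108.6136
Node (3,3) S=201.2092: V=(p*·166.5834+(1−p*)·3.6039)/1.1=87.4183; Δ=(166.5834−3.6039)/(291.7534−128.7739)=1.0000; B=V−Δ·S=-113.7909
Node (2,0) S=27.0336: V=(p*·74.5922+(1−p*)·96.4894)/1.1=76.4127; Δ=(74.5922−96.4894)/(39.1987−17.3015)=-1.0000; B=V−Δ·S=103.4463
Node (2,1) S=61.2480: V=(p*·28.7025+(1−p*)·74.5922)/1.1=44.1194; Δ=(28.7025−74.5922)/(88.8096−39.1987)=-0.9250; B=V−Δ·S=100.7734
Node (2,2) S=138.7650: V=(p*·87.4183+(1−p*)·28.7025)/1.1=56.4066; Δ=(87.4183−28.7025)/(201.2093−88.8096)=0.5224; B=V−Δ·S=-16.0820
Node (1,0) S=42.2400: V=(p*·44.1194+(1−p*)·76.4127)/1.1=52.7939; Δ=(44.1194−76.4127)/(61.2480−27.0336)=-0.9438; B=V−Δ·S=92.6621
Node (1,1) S=95.7000: V=(p*·56.4066+(1−p*)·44.1194)/1.1=46.4521; Δ=(56.4066−44.1194)/(138.7650−61.2480)=0.1585; B=V−Δ·S=31.2828
Node (0,0) S=66.0000: V=(p*·46.4521+(1−p*)·52.7939)/1.1=44.7204; Δ=(46.4521−52.7939)/(95.7000−42.2400)=-0.1186; B=V−Δ·S=52.5497
Root portfolio cost Δ·66+B reproduces V0=44.7204.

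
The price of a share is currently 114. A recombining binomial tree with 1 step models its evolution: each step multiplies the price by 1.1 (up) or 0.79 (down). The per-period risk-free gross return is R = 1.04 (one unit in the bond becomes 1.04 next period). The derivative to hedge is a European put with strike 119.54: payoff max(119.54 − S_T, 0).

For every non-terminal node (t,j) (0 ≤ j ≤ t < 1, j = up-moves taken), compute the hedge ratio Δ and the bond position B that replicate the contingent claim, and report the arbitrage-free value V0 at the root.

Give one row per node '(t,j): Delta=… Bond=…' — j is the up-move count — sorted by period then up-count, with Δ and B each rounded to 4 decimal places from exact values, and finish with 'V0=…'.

(0,0): Delta=-0.8342 Bond=100.5831
V0=5.4864

No-arbitrage ⇒ martingale measure with p* = (R−d)/(u−d) = 0.8065.
Terminal payoffs: V(1,0)=29.4800, V(1,1)=0.0000
(0,0): S=114.0000. Δ = (V_up−V_dn)/(S_up−S_dn) = (0.0000−29.4800)/(125.4000−90.0600) = -0.8342. V = [p*·0.0000 + (1−p*)·29.4800]/1.04 = 5.4864. B = V − Δ·S = 100.5831.
The time-0 hedge costs 5.4864, which is the no-arbitrage price.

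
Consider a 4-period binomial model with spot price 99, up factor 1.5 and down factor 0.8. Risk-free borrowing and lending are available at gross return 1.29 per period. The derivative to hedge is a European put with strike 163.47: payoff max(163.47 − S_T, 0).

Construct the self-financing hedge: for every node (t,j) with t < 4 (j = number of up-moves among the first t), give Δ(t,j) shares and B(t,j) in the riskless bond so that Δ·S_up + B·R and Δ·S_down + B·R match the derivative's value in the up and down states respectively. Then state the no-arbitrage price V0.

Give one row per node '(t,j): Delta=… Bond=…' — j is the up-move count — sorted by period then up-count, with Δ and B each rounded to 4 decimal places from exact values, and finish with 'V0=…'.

Under the risk-neutral measure, an up-move has probability p* = (R−d)/(u−d) = 0.7000 and values discount at R = 1.29.
Terminal payoffs: V(4,0)=122.9196, V(4,1)=87.4380, V(4,2)=20.9100, V(4,3)=0.0000, V(4,4)=0.0000
  t=3,j=0: stock 50.6880 → up 76.0320 (V=87.4380), down 40.5504 (V=122.9196). Price 76.0329; hedge Δ=-1.0000, bond B=126.7209.
  t=3,j=1: stock 95.0400 → up 142.5600 (V=20.9100), down 76.0320 (V=87.4380). Price 31.6809; hedge Δ=-1.0000, bond B=126.7209.
  t=3,j=2: stock 178.2000 → up 267.3000 (V=0.0000), down 142.5600 (V=20.9100). Price 4.8628; hedge Δ=-0.1676, bond B=34.7342.
  t=3,j=3: stock 334.1250 → up 501.1875 (V=0.0000), down 267.3000 (V=0.0000). Price 0.0000; hedge Δ=0.0000, bond B=0.0000.
  t=2,j=0: stock 63.3600 → up 95.0400 (V=31.6809), down 50.6880 (V=76.0329). Price 34.8733; hedge Δ=-1.0000, bond B=98.2333.
  t=2,j=1: stock 118.8000 → up 178.2000 (V=4.8628), down 95.0400 (V=31.6809). Price 10.0064; hedge Δ=-0.3225, bond B=48.3180.
  t=2,j=2: stock 222.7500 → up 334.1250 (V=0.0000), down 178.2000 (V=4.8628). Price 1.1309; hedge Δ=-0.0312, bond B=8.0777.
  t=1,j=0: stock 79.2000 → up 118.8000 (V=10.0064), down 63.3600 (V=34.8733). Price 13.5399; hedge Δ=-0.4485, bond B=49.0640.
  t=1,j=1: stock 148.5000 → up 222.7500 (V=1.1309), down 118.8000 (V=10.0064). Price 2.9407; hedge Δ=-0.0854, bond B=15.6200.
  t=0,j=0: stock 99.0000 → up 148.5000 (V=2.9407), down 79.2000 (V=13.5399). Price 4.7446; hedge Δ=-0.1529, bond B=19.8862.
Root portfolio cost Δ·99+B reproduces V0=4.7446.

(0,0): Delta=-0.1529 Bond=19.8862
(1,0): Delta=-0.4485 Bond=49.0640
(1,1): Delta=-0.0854 Bond=15.6200
(2,0): Delta=-1.0000 Bond=98.2333
(2,1): Delta=-0.3225 Bond=48.3180
(2,2): Delta=-0.0312 Bond=8.0777
(3,0): Delta=-1.0000 Bond=126.7209
(3,1): Delta=-1.0000 Bond=126.7209
(3,2): Delta=-0.1676 Bond=34.7342
(3,3): Delta=0.0000 Bond=0.0000
V0=4.7446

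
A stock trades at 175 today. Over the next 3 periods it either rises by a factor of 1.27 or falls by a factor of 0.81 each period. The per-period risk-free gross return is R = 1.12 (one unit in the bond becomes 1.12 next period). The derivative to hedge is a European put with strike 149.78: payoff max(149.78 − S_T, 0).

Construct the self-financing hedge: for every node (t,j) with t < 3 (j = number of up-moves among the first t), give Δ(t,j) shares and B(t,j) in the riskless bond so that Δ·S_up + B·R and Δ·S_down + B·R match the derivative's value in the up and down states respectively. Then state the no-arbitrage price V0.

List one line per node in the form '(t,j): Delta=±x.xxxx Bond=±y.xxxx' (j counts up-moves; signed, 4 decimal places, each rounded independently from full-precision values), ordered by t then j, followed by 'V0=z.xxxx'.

Since d<R<u, set p* = (R−d)/(u−d) = 0.6739; price each node as the discounted p*-expectation of its children.
At expiry t=3: V(3,0)=56.7778, V(3,1)=3.9618, V(3,2)=0.0000, V(3,3)=0.0000
Node (2,0) S=114.8175: V=(p*·3.9618+(1−p*)·56.7778)/1.12=18.9146; Δ=(3.9618−56.7778)/(145.8182−93.0022)=-1.0000; B=V−Δ·S=133.7321
Node (2,1) S=180.0225: V=(p*·0.0000+(1−p*)·3.9618)/1.12=1.1535; Δ=(0.0000−3.9618)/(228.6286−145.8182)=-0.0478; B=V−Δ·S=9.7660
Node (2,2) S=282.2575: V=(p*·0.0000+(1−p*)·0.0000)/1.12=0.0000; Δ=(0.0000−0.0000)/(358.4670−228.6286)=0.0000; B=V−Δ·S=0.0000
Node (1,0) S=141.7500: V=(p*·1.1535+(1−p*)·18.9146)/1.12=6.2010; Δ=(1.1535−18.9146)/(180.0225−114.8175)=-0.2724; B=V−Δ·S=44.8123
Node (1,1) S=222.2500: V=(p*·0.0000+(1−p*)·1.1535)/1.12=0.3358; Δ=(0.0000−1.1535)/(282.2575−180.0225)=-0.0113; B=V−Δ·S=2.8434
Node (0,0) S=175.0000: V=(p*·0.3358+(1−p*)·6.2010)/1.12=2.0075; Δ=(0.3358−6.2010)/(222.2500−141.7500)=-0.0729; B=V−Δ·S=14.7579
Self-financing check: at every node Δ·S+B equals the discounted successor values.

(0,0): Delta=-0.0729 Bond=14.7579
(1,0): Delta=-0.2724 Bond=44.8123
(1,1): Delta=-0.0113 Bond=2.8434
(2,0): Delta=-1.0000 Bond=133.7321
(2,1): Delta=-0.0478 Bond=9.7660
(2,2): Delta=0.0000 Bond=0.0000
V0=2.0075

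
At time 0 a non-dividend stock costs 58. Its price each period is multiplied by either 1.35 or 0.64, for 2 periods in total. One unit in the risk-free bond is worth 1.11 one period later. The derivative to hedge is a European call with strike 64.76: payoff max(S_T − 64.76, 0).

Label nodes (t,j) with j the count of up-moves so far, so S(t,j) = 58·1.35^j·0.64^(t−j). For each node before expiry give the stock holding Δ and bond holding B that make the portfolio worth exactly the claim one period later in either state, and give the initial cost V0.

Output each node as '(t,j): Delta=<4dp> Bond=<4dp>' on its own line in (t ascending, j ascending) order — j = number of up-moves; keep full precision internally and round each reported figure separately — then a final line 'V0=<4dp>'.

Risk-neutral probability p* = (R−d)/(u−d) = (1.11−0.64)/(1.35−0.64) = 0.6620.
At expiry t=2: V(2,0)=0.0000, V(2,1)=0.0000, V(2,2)=40.9450
Node (1,0) S=37.1200: V=(p*·0.0000+(1−p*)·0.0000)/1.11=0.0000; Δ=(0.0000−0.0000)/(50.1120−23.7568)=0.0000; B=V−Δ·S=0.0000
Node (1,1) S=78.3000: V=(p*·40.9450+(1−p*)·0.0000)/1.11=24.4184; Δ=(40.9450−0.0000)/(105.7050−50.1120)=0.7365; B=V−Δ·S=-33.2506
Node (0,0) S=58.0000: V=(p*·24.4184+(1−p*)·0.0000)/1.11=14.5624; Δ=(24.4184−0.0000)/(78.3000−37.1200)=0.5930; B=V−Δ·S=-19.8297
The time-0 hedge costs 14.5624, which is the no-arbitrage price.

(0,0): Delta=0.5930 Bond=-19.8297
(1,0): Delta=0.0000 Bond=0.0000
(1,1): Delta=0.7365 Bond=-33.2506
V0=14.5624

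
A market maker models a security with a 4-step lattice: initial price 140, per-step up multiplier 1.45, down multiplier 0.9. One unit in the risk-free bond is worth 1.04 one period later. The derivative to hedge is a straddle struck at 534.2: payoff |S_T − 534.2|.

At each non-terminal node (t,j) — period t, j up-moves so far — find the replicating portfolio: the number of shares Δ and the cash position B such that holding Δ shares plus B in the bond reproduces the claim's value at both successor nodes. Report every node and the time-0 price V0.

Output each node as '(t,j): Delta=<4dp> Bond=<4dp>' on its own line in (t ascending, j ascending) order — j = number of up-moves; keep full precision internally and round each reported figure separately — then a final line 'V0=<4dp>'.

The replicating-portfolio and risk-neutral prices coincide; use p* = (1.04−0.9)/(1.45−0.9) = 0.2545 for the latter.
Terminal values V(4,·): V(4,0)=442.3460, V(4,1)=386.2130, V(4,2)=295.7765, V(4,3)=150.0733, V(4,4)=84.6709
(3,0): S=102.0600. Δ = (V_up−V_dn)/(S_up−S_dn) = (386.2130−442.3460)/(147.9870−91.8540) = -1.0000. V = [p*·386.2130 + (1−p*)·442.3460]/1.04 = 411.5938. B = V − Δ·S = 513.6538.
(3,1): S=164.4300. Δ = (V_up−V_dn)/(S_up−S_dn) = (295.7765−386.2130)/(238.4235−147.9870) = -1.0000. V = [p*·295.7765 + (1−p*)·386.2130]/1.04 = 349.2238. B = V − Δ·S = 513.6538.
(3,2): S=264.9150. Δ = (V_up−V_dn)/(S_up−S_dn) = (150.0733−295.7765)/(384.1268−238.4235) = -1.0000. V = [p*·150.0733 + (1−p*)·295.7765]/1.04 = 248.7388. B = V − Δ·S = 513.6538.
(3,3): S=426.8075. Δ = (V_up−V_dn)/(S_up−S_dn) = (84.6709−150.0733)/(618.8709−384.1268) = -0.2786. V = [p*·84.6709 + (1−p*)·150.0733]/1.04 = 128.2936. B = V − Δ·S = 247.2070.
(2,0): S=113.4000. Δ = (V_up−V_dn)/(S_up−S_dn) = (349.2238−411.5938)/(164.4300−102.0600) = -1.0000. V = [p*·349.2238 + (1−p*)·411.5938]/1.04 = 380.4979. B = V − Δ·S = 493.8979.
(2,1): S=182.7000. Δ = (V_up−V_dn)/(S_up−S_dn) = (248.7388−349.2238)/(264.9150−164.4300) = -1.0000. V = [p*·248.7388 + (1−p*)·349.2238]/1.04 = 311.1979. B = V − Δ·S = 493.8979.
(2,2): S=294.3500. Δ = (V_up−V_dn)/(S_up−S_dn) = (128.2936−248.7388)/(426.8075−264.9150) = -0.7440. V = [p*·128.2936 + (1−p*)·248.7388]/1.04 = 209.6924. B = V − Δ·S = 428.6837.
(1,0): S=126.0000. Δ = (V_up−V_dn)/(S_up−S_dn) = (311.1979−380.4979)/(182.7000−113.4000) = -1.0000. V = [p*·311.1979 + (1−p*)·380.4979]/1.04 = 348.9019. B = V − Δ·S = 474.9019.
(1,1): S=203.0000. Δ = (V_up−V_dn)/(S_up−S_dn) = (209.6924−311.1979)/(294.3500−182.7000) = -0.9091. V = [p*·209.6924 + (1−p*)·311.1979]/1.04 = 274.3848. B = V − Δ·S = 458.9403.
(0,0): S=140.0000. Δ = (V_up−V_dn)/(S_up−S_dn) = (274.3848−348.9019)/(203.0000−126.0000) = -0.9678. V = [p*·274.3848 + (1−p*)·348.9019]/1.04 = 317.2441. B = V − Δ·S = 452.7297.
The time-0 hedge costs 317.2441, which is the no-arbitrage price.

(0,0): Delta=-0.9678 Bond=452.7297
(1,0): Delta=-1.0000 Bond=474.9019
(1,1): Delta=-0.9091 Bond=458.9403
(2,0): Delta=-1.0000 Bond=493.8979
(2,1): Delta=-1.0000 Bond=493.8979
(2,2): Delta=-0.7440 Bond=428.6837
(3,0): Delta=-1.0000 Bond=513.6538
(3,1): Delta=-1.0000 Bond=513.6538
(3,2): Delta=-1.0000 Bond=513.6538
(3,3): Delta=-0.2786 Bond=247.2070
V0=317.2441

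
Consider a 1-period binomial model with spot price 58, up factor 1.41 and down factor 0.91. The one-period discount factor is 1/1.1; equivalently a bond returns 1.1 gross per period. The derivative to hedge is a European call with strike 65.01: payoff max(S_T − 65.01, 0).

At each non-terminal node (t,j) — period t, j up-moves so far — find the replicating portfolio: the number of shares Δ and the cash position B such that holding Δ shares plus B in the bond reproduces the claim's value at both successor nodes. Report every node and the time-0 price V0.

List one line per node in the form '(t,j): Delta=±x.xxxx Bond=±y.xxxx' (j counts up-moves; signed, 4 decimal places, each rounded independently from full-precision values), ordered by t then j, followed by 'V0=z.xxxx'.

(0,0): Delta=0.5783 Bond=-27.7467
V0=5.7933

Risk-neutral probability p* = (R−d)/(u−d) = (1.1−0.91)/(1.41−0.91) = 0.3800.
Payoff layer (t=1): V(1,0)=0.0000, V(1,1)=16.7700
  t=0,j=0: stock 58.0000 → up 81.7800 (V=16.7700), down 52.7800 (V=0.0000). Price 5.7933; hedge Δ=0.5783, bond B=-27.7467.
The time-0 hedge costs 5.7933, which is the no-arbitrage price.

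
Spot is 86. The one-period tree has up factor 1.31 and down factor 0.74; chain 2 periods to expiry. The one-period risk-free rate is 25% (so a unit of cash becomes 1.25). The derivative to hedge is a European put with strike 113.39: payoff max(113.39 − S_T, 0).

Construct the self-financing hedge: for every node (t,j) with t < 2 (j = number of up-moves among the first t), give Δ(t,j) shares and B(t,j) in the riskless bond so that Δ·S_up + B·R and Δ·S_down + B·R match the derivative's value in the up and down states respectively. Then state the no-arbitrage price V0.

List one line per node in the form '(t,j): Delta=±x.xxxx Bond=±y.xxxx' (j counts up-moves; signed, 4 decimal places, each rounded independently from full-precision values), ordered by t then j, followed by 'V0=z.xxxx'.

(0,0): Delta=-0.5007 Bond=47.1488
(1,0): Delta=-1.0000 Bond=90.7120
(1,1): Delta=-0.4675 Bond=55.1976
V0=4.0894

The replicating-portfolio and risk-neutral prices coincide; use p* = (1.25−0.74)/(1.31−0.74) = 0.8947 for the latter.
Terminal values V(2,·): V(2,0)=66.2964, V(2,1)=30.0216, V(2,2)=0.0000
(1,0): S=63.6400. Δ = (V_up−V_dn)/(S_up−S_dn) = (30.0216−66.2964)/(83.3684−47.0936) = -1.0000. V = [p*·30.0216 + (1−p*)·66.2964]/1.25 = 27.0720. B = V − Δ·S = 90.7120.
(1,1): S=112.6600. Δ = (V_up−V_dn)/(S_up−S_dn) = (0.0000−30.0216)/(147.5846−83.3684) = -0.4675. V = [p*·0.0000 + (1−p*)·30.0216]/1.25 = 2.5281. B = V − Δ·S = 55.1976.
(0,0): S=86.0000. Δ = (V_up−V_dn)/(S_up−S_dn) = (2.5281−27.0720)/(112.6600−63.6400) = -0.5007. V = [p*·2.5281 + (1−p*)·27.0720]/1.25 = 4.0894. B = V − Δ·S = 47.1488.
Root portfolio cost Δ·86+B reproduces V0=4.0894.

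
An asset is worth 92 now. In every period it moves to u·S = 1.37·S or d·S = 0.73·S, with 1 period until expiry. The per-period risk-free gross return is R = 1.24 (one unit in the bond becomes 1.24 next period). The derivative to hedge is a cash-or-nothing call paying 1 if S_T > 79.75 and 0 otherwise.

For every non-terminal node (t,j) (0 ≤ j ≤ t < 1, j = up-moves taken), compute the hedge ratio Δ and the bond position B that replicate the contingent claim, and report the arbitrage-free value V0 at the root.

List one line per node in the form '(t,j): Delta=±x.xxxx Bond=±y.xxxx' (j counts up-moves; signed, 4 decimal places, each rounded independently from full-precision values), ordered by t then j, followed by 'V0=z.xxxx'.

Risk-neutral probability p* = (R−d)/(u−d) = (1.24−0.73)/(1.37−0.73) = 0.7969.
Terminal values V(1,·): V(1,0)=0.0000, V(1,1)=1.0000
Node (0,0) S=92.0000: V=(p*·1.0000+(1−p*)·0.0000)/1.24=0.6426; Δ=(1.0000−0.0000)/(126.0400−67.1600)=0.0170; B=V−Δ·S=-0.9199
Check: Δ(0,0)·S0 + B(0,0) = 0.6426 = V0.

(0,0): Delta=0.0170 Bond=-0.9199
V0=0.6426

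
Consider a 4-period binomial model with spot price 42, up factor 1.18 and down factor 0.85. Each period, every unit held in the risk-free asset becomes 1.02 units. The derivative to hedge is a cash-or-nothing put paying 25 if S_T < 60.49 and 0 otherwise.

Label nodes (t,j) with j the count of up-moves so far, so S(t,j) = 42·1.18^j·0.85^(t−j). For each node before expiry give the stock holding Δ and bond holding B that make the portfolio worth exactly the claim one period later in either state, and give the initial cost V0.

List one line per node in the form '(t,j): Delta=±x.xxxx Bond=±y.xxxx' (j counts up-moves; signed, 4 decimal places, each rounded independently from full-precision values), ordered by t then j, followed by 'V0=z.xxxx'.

(0,0): Delta=-0.2324 Bond=31.2291
(1,0): Delta=0.0000 Bond=23.5581
(1,1): Delta=-0.3899 Bond=39.6613
(2,0): Delta=0.0000 Bond=24.0292
(2,1): Delta=0.0000 Bond=24.0292
(2,2): Delta=-0.6543 Bond=55.9137
(3,0): Delta=0.0000 Bond=24.5098
(3,1): Delta=0.0000 Bond=24.5098
(3,2): Delta=0.0000 Bond=24.5098
(3,3): Delta=-1.0978 Bond=87.6411
V0=21.4695

Risk-neutral probability p* = (R−d)/(u−d) = (1.02−0.85)/(1.18−0.85) = 0.5152.
Terminal values V(4,·): V(4,0)=25.0000, V(4,1)=25.0000, V(4,2)=25.0000, V(4,3)=25.0000, V(4,4)=0.0000
(3,0): S=25.7932. Δ = (V_up−V_dn)/(S_up−S_dn) = (25.0000−25.0000)/(30.4360−21.9243) = 0.0000. V = [p*·25.0000 + (1−p*)·25.0000]/1.02 = 24.5098. B = V − Δ·S = 24.5098.
(3,1): S=35.8071. Δ = (V_up−V_dn)/(S_up−S_dn) = (25.0000−25.0000)/(42.2524−30.4360) = 0.0000. V = [p*·25.0000 + (1−p*)·25.0000]/1.02 = 24.5098. B = V − Δ·S = 24.5098.
(3,2): S=49.7087. Δ = (V_up−V_dn)/(S_up−S_dn) = (25.0000−25.0000)/(58.6562−42.2524) = 0.0000. V = [p*·25.0000 + (1−p*)·25.0000]/1.02 = 24.5098. B = V − Δ·S = 24.5098.
(3,3): S=69.0073. Δ = (V_up−V_dn)/(S_up−S_dn) = (0.0000−25.0000)/(81.4287−58.6562) = -1.0978. V = [p*·0.0000 + (1−p*)·25.0000]/1.02 = 11.8835. B = V − Δ·S = 87.6411.
(2,0): S=30.3450. Δ = (V_up−V_dn)/(S_up−S_dn) = (24.5098−24.5098)/(35.8071−25.7932) = 0.0000. V = [p*·24.5098 + (1−p*)·24.5098]/1.02 = 24.0292. B = V − Δ·S = 24.0292.
(2,1): S=42.1260. Δ = (V_up−V_dn)/(S_up−S_dn) = (24.5098−24.5098)/(49.7087−35.8071) = 0.0000. V = [p*·24.5098 + (1−p*)·24.5098]/1.02 = 24.0292. B = V − Δ·S = 24.0292.
(2,2): S=58.4808. Δ = (V_up−V_dn)/(S_up−S_dn) = (11.8835−24.5098)/(69.0073−49.7087) = -0.6543. V = [p*·11.8835 + (1−p*)·24.5098]/1.02 = 17.6523. B = V − Δ·S = 55.9137.
(1,0): S=35.7000. Δ = (V_up−V_dn)/(S_up−S_dn) = (24.0292−24.0292)/(42.1260−30.3450) = 0.0000. V = [p*·24.0292 + (1−p*)·24.0292]/1.02 = 23.5581. B = V − Δ·S = 23.5581.
(1,1): S=49.5600. Δ = (V_up−V_dn)/(S_up−S_dn) = (17.6523−24.0292)/(58.4808−42.1260) = -0.3899. V = [p*·17.6523 + (1−p*)·24.0292]/1.02 = 20.3374. B = V − Δ·S = 39.6613.
(0,0): S=42.0000. Δ = (V_up−V_dn)/(S_up−S_dn) = (20.3374−23.5581)/(49.5600−35.7000) = -0.2324. V = [p*·20.3374 + (1−p*)·23.5581]/1.02 = 21.4695. B = V − Δ·S = 31.2291.
The time-0 hedge costs 21.4695, which is the no-arbitrage price.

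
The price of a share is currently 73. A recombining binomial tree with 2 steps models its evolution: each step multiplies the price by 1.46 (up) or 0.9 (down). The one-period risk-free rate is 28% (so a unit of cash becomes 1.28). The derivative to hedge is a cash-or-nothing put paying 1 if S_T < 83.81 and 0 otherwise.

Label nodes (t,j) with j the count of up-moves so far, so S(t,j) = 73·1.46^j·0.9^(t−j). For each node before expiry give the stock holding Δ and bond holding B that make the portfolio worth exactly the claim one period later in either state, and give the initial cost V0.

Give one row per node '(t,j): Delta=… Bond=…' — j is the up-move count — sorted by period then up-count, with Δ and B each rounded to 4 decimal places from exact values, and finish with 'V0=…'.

The replicating-portfolio and risk-neutral prices coincide; use p* = (1.28−0.9)/(1.46−0.9) = 0.6786 for the latter.
Payoff layer (t=2): V(2,0)=1.0000, V(2,1)=0.0000, V(2,2)=0.0000
  t=1,j=0: stock 65.7000 → up 95.9220 (V=0.0000), down 59.1300 (V=1.0000). Price 0.2511; hedge Δ=-0.0272, bond B=2.0368.
  t=1,j=1: stock 106.5800 → up 155.6068 (V=0.0000), down 95.9220 (V=0.0000). Price 0.0000; hedge Δ=0.0000, bond B=0.0000.
  t=0,j=0: stock 73.0000 → up 106.5800 (V=0.0000), down 65.7000 (V=0.2511). Price 0.0631; hedge Δ=-0.0061, bond B=0.5115.
The time-0 hedge costs 0.0631, which is the no-arbitrage price.

(0,0): Delta=-0.0061 Bond=0.5115
(1,0): Delta=-0.0272 Bond=2.0368
(1,1): Delta=0.0000 Bond=0.0000
V0=0.0631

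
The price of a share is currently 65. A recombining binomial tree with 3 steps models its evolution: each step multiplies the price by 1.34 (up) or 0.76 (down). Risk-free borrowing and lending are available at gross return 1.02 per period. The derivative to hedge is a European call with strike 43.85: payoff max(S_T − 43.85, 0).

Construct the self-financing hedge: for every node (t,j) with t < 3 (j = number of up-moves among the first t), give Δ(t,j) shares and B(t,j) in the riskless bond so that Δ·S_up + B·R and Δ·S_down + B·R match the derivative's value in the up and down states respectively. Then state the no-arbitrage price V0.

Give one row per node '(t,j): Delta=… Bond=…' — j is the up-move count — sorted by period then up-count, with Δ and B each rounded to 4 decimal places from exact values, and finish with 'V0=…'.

(0,0): Delta=0.8811 Bond=-31.1705
(1,0): Delta=0.7108 Bond=-23.3818
(1,1): Delta=1.0000 Bond=-42.1473
(2,0): Delta=0.2966 Bond=-8.2975
(2,1): Delta=1.0000 Bond=-42.9902
(2,2): Delta=1.0000 Bond=-42.9902
V0=26.1031

Under the risk-neutral measure, an up-move has probability p* = (R−d)/(u−d) = 0.4483 and values discount at R = 1.02.
Payoff layer (t=3): V(3,0)=0.0000, V(3,1)=6.4590, V(3,2)=44.8526, V(3,3)=112.5468
Node (2,0) S=37.5440: V=(p*·6.4590+(1−p*)·0.0000)/1.02=2.8386; Δ=(6.4590−0.0000)/(50.3090−28.5334)=0.2966; B=V−Δ·S=-8.2975
Node (2,1) S=66.1960: V=(p*·44.8526+(1−p*)·6.4590)/1.02=23.2058; Δ=(44.8526−6.4590)/(88.7026−50.3090)=1.0000; B=V−Δ·S=-42.9902
Node (2,2) S=116.7140: V=(p*·112.5468+(1−p*)·44.8526)/1.02=73.7238; Δ=(112.5468−44.8526)/(156.3968−88.7026)=1.0000; B=V−Δ·S=-42.9902
Node (1,0) S=49.4000: V=(p*·23.2058+(1−p*)·2.8386)/1.02=11.7341; Δ=(23.2058−2.8386)/(66.1960−37.5440)=0.7108; B=V−Δ·S=-23.3818
Node (1,1) S=87.1000: V=(p*·73.7238+(1−p*)·23.2058)/1.02=44.9527; Δ=(73.7238−23.2058)/(116.7140−66.1960)=1.0000; B=V−Δ·S=-42.1473
Node (0,0) S=65.0000: V=(p*·44.9527+(1−p*)·11.7341)/1.02=26.1031; Δ=(44.9527−11.7341)/(87.1000−49.4000)=0.8811; B=V−Δ·S=-31.1705
Self-financing check: at every node Δ·S+B equals the discounted successor values.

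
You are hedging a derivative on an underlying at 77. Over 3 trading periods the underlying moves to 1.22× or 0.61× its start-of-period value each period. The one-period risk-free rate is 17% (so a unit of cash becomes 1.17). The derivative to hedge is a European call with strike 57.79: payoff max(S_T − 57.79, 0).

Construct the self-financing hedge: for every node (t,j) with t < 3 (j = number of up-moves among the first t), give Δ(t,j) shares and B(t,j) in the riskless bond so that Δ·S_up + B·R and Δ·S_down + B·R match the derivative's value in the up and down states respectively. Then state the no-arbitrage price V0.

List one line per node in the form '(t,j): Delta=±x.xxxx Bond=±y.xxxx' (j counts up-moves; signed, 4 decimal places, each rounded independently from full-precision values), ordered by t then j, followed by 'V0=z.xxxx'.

No-arbitrage ⇒ martingale measure with p* = (R−d)/(u−d) = 0.9180.
Terminal values V(3,·): V(3,0)=0.0000, V(3,1)=0.0000, V(3,2)=12.1201, V(3,3)=82.0303
(2,0): S=28.6517. Δ = (V_up−V_dn)/(S_up−S_dn) = (0.0000−0.0000)/(34.9551−17.4775) = 0.0000. V = [p*·0.0000 + (1−p*)·0.0000]/1.17 = 0.0000. B = V − Δ·S = 0.0000.
(2,1): S=57.3034. Δ = (V_up−V_dn)/(S_up−S_dn) = (12.1201−0.0000)/(69.9101−34.9551) = 0.3467. V = [p*·12.1201 + (1−p*)·0.0000]/1.17 = 9.5100. B = V − Δ·S = -10.3591.
(2,2): S=114.6068. Δ = (V_up−V_dn)/(S_up−S_dn) = (82.0303−12.1201)/(139.8203−69.9101) = 1.0000. V = [p*·82.0303 + (1−p*)·12.1201]/1.17 = 65.2136. B = V − Δ·S = -49.3932.
(1,0): S=46.9700. Δ = (V_up−V_dn)/(S_up−S_dn) = (9.5100−0.0000)/(57.3034−28.6517) = 0.3319. V = [p*·9.5100 + (1−p*)·0.0000]/1.17 = 7.4620. B = V − Δ·S = -8.1282.
(1,1): S=93.9400. Δ = (V_up−V_dn)/(S_up−S_dn) = (65.2136−9.5100)/(114.6068−57.3034) = 0.9721. V = [p*·65.2136 + (1−p*)·9.5100]/1.17 = 51.8357. B = V − Δ·S = -39.4818.
(0,0): S=77.0000. Δ = (V_up−V_dn)/(S_up−S_dn) = (51.8357−7.4620)/(93.9400−46.9700) = 0.9447. V = [p*·51.8357 + (1−p*)·7.4620]/1.17 = 41.1953. B = V − Δ·S = -31.5485.
Each (Δ,B) replicates both successor values, so the strategy is self-financing and V0 is arbitrage-free.

(0,0): Delta=0.9447 Bond=-31.5485
(1,0): Delta=0.3319 Bond=-8.1282
(1,1): Delta=0.9721 Bond=-39.4818
(2,0): Delta=0.0000 Bond=0.0000
(2,1): Delta=0.3467 Bond=-10.3591
(2,2): Delta=1.0000 Bond=-49.3932
V0=41.1953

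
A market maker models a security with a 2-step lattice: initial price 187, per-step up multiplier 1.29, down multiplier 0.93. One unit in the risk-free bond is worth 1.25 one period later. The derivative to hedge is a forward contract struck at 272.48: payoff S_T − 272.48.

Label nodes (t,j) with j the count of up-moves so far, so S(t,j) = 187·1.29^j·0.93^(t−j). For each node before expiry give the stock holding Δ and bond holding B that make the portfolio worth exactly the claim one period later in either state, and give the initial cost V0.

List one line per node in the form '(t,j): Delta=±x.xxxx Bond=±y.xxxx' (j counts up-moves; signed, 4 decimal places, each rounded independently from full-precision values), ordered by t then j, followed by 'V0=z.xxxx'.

(0,0): Delta=1.0000 Bond=-174.3872
(1,0): Delta=1.0000 Bond=-217.9840
(1,1): Delta=1.0000 Bond=-217.9840
V0=12.6128

The replicating-portfolio and risk-neutral prices coincide; use p* = (1.25−0.93)/(1.29−0.93) = 0.8889 for the latter.
Terminal values V(2,·): V(2,0)=-110.7437, V(2,1)=-48.1361, V(2,2)=38.7067
(1,0): S=173.9100. Δ = (V_up−V_dn)/(S_up−S_dn) = (-48.1361−-110.7437)/(224.3439−161.7363) = 1.0000. V = [p*·-48.1361 + (1−p*)·-110.7437]/1.25 = -44.0740. B = V − Δ·S = -217.9840.
(1,1): S=241.2300. Δ = (V_up−V_dn)/(S_up−S_dn) = (38.7067−-48.1361)/(311.1867−224.3439) = 1.0000. V = [p*·38.7067 + (1−p*)·-48.1361]/1.25 = 23.2460. B = V − Δ·S = -217.9840.
(0,0): S=187.0000. Δ = (V_up−V_dn)/(S_up−S_dn) = (23.2460−-44.0740)/(241.2300−173.9100) = 1.0000. V = [p*·23.2460 + (1−p*)·-44.0740]/1.25 = 12.6128. B = V − Δ·S = -174.3872.
Each (Δ,B) replicates both successor values, so the strategy is self-financing and V0 is arbitrage-free.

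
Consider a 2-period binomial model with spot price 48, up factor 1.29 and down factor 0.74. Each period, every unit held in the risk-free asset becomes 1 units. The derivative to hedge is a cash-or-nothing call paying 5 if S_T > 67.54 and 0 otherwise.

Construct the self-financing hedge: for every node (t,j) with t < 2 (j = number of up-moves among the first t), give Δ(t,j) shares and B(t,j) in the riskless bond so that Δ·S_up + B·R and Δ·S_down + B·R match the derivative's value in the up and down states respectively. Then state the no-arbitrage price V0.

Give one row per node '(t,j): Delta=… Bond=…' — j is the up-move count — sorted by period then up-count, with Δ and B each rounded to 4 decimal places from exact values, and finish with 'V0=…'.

Under the risk-neutral measure, an up-move has probability p* = (R−d)/(u−d) = 0.4727 and values discount at R = 1.
Payoff layer (t=2): V(2,0)=0.0000, V(2,1)=0.0000, V(2,2)=5.0000
Node (1,0) S=35.5200: V=(p*·0.0000+(1−p*)·0.0000)/1=0.0000; Δ=(0.0000−0.0000)/(45.8208−26.2848)=0.0000; B=V−Δ·S=0.0000
Node (1,1) S=61.9200: V=(p*·5.0000+(1−p*)·0.0000)/1=2.3636; Δ=(5.0000−0.0000)/(79.8768−45.8208)=0.1468; B=V−Δ·S=-6.7273
Node (0,0) S=48.0000: V=(p*·2.3636+(1−p*)·0.0000)/1=1.1174; Δ=(2.3636−0.0000)/(61.9200−35.5200)=0.0895; B=V−Δ·S=-3.1802
Each (Δ,B) replicates both successor values, so the strategy is self-financing and V0 is arbitrage-free.

(0,0): Delta=0.0895 Bond=-3.1802
(1,0): Delta=0.0000 Bond=0.0000
(1,1): Delta=0.1468 Bond=-6.7273
V0=1.1174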